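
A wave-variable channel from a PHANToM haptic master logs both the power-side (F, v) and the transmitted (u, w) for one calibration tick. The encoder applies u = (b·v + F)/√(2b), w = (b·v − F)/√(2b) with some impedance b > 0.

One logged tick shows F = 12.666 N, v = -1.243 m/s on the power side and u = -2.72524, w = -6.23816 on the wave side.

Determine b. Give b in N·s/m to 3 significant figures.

u + w = -8.9634;  u + w = √(2b)·v, so √(2b) = -8.9634/(-1.243) = 7.2111.
b = (√(2b))²/2 = 52.0000/2 = 26.0000.
(Check via u − w = 2F/√(2b): u − w = 3.5129, 2F/√(2b) = 3.5129.)

b = 26 N·s/m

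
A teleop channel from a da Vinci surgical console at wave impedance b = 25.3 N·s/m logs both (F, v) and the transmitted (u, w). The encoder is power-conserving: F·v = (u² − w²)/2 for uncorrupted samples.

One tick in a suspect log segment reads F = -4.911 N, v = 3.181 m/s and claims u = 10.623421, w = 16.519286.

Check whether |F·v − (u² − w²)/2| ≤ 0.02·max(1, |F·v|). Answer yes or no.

F·v = (-4.911)×3.181 = -15.621891 W.
(u² − w²)/2 = (112.857074 − 272.886810)/2 = -80.014868 W.
|Δ| = 64.392977;  2% of max(1, |F·v|) = 0.312438.

no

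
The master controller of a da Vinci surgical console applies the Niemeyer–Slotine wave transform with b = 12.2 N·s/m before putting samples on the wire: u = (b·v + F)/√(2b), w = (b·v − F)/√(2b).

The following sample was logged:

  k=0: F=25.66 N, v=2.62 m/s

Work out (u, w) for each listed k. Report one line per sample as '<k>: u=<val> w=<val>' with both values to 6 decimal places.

0: u=11.665638 w=1.276207

k=0: b·v=12.2×2.62=31.964000; √(2b)=4.939636; u=(31.964000+25.66)/4.939636=11.665638, w=(31.964000−25.66)/4.939636=1.276207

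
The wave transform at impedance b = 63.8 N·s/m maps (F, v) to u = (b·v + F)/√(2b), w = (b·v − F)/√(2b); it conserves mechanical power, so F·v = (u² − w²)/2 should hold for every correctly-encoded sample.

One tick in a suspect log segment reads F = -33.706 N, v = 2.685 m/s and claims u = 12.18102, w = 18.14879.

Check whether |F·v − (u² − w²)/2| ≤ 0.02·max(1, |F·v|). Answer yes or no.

F·v = (-33.706)×2.685 = -90.50061 W.
(u² − w²)/2 = (148.37725 − 329.37858)/2 = -90.50067 W.
|Δ| = 0.00006;  2% of max(1, |F·v|) = 1.81001.

yes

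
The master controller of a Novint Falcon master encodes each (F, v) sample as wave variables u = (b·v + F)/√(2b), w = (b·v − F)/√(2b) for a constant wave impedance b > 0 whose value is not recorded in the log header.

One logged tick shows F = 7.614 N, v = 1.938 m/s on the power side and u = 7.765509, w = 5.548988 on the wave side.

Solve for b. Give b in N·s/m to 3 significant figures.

u + w = 13.314497;  u + w = √(2b)·v, so √(2b) = 13.314497/1.938 = 6.870225.
b = (√(2b))²/2 = 47.199998/2 = 23.599999.
(Check via u − w = 2F/√(2b): u − w = 2.216521, 2F/√(2b) = 2.216521.)

b = 23.6 N·s/m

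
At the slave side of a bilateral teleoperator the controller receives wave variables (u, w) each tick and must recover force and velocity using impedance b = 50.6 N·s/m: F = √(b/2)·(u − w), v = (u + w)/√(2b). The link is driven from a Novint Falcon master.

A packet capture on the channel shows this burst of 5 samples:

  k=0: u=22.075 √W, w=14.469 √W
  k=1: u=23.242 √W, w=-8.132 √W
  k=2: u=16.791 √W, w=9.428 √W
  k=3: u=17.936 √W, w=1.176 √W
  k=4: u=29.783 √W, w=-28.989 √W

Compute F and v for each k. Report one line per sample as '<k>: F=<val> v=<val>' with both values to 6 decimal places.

0: F=38.257500 v=3.632669
1: F=157.808413 v=1.502015
2: F=37.035231 v=2.606309
3: F=84.301301 v=1.899835
4: F=295.617902 v=0.078928

k=0: u−w=7.606000, u+w=36.544000; √(b/2)=5.029911, √(2b)=10.059821; F=5.029911×7.606=38.257500, v=36.544000/10.059821=3.632669
k=1: u−w=31.374000, u+w=15.110000; √(b/2)=5.029911, √(2b)=10.059821; F=5.029911×31.374=157.808413, v=15.110000/10.059821=1.502015
k=2: u−w=7.363000, u+w=26.219000; √(b/2)=5.029911, √(2b)=10.059821; F=5.029911×7.363=37.035231, v=26.219000/10.059821=2.606309
k=3: u−w=16.760000, u+w=19.112000; √(b/2)=5.029911, √(2b)=10.059821; F=5.029911×16.76=84.301301, v=19.112000/10.059821=1.899835
k=4: u−w=58.772000, u+w=0.794000; √(b/2)=5.029911, √(2b)=10.059821; F=5.029911×58.772=295.617902, v=0.794000/10.059821=0.078928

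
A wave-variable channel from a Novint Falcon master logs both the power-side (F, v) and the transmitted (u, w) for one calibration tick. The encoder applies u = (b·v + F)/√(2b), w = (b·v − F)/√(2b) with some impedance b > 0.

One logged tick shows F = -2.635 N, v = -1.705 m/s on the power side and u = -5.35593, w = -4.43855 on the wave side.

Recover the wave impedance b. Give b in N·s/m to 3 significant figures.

u + w = -9.7945;  u + w = √(2b)·v, so √(2b) = -9.7945/(-1.705) = 5.7446.
b = (√(2b))²/2 = 33.0000/2 = 16.5000.
(Check via u − w = 2F/√(2b): u − w = -0.9174, 2F/√(2b) = -0.9174.)

b = 16.5 N·s/m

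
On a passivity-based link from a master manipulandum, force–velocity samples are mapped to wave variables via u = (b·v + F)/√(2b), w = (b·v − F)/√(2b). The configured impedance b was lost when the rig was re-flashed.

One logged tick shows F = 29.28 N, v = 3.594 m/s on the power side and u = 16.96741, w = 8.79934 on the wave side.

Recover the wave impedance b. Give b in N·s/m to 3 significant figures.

u + w = 25.76675;  u + w = √(2b)·v, so √(2b) = 25.76675/3.594 = 7.16938.
b = (√(2b))²/2 = 51.40000/2 = 25.70000.
(Check via u − w = 2F/√(2b): u − w = 8.16807, 2F/√(2b) = 8.16807.)

b = 25.7 N·s/m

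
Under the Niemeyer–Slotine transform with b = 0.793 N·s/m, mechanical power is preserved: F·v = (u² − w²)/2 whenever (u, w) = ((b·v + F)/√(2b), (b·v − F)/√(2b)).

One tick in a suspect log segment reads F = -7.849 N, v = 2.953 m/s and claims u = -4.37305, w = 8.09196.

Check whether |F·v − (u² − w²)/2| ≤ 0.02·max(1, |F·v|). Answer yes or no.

yes

F·v = (-7.849)×2.953 = -23.17810 W.
(u² − w²)/2 = (19.12357 − 65.47982)/2 = -23.17813 W.
|Δ| = 0.00003;  2% of max(1, |F·v|) = 0.46356.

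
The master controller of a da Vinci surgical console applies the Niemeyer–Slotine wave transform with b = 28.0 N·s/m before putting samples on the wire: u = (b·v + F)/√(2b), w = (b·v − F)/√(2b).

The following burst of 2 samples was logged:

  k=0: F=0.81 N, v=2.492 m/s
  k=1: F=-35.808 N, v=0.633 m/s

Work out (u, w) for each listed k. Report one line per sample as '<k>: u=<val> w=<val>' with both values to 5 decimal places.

k=0: b·v=28.0×2.492=69.77600; √(2b)=7.48331; u=(69.77600+0.81)/7.48331=9.43245, w=(69.77600−0.81)/7.48331=9.21597
k=1: b·v=28.0×0.633=17.72400; √(2b)=7.48331; u=(17.72400+(-35.808))/7.48331=-2.41658, w=(17.72400−(-35.808))/7.48331=7.15351

0: u=9.43245 w=9.21597
1: u=-2.41658 w=7.15351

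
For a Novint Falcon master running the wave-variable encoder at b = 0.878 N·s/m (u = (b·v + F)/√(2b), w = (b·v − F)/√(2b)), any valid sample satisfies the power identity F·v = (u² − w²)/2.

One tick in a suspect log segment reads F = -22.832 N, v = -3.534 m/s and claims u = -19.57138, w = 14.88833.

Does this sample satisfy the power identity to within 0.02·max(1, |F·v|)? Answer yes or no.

F·v = (-22.832)×(-3.534) = 80.6883 W.
(u² − w²)/2 = (383.0389 − 221.6624)/2 = 80.6883 W.
|Δ| = 0.0000;  2% of max(1, |F·v|) = 1.6138.

yes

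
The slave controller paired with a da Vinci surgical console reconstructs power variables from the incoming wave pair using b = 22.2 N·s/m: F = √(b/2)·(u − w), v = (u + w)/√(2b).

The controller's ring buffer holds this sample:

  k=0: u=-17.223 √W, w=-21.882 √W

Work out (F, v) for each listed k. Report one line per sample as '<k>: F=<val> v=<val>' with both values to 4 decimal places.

0: F=15.5222 v=-5.8687

k=0: u−w=4.6590, u+w=-39.1050; √(b/2)=3.3317, √(2b)=6.6633; F=3.3317×4.659=15.5222, v=-39.1050/6.6633=-5.8687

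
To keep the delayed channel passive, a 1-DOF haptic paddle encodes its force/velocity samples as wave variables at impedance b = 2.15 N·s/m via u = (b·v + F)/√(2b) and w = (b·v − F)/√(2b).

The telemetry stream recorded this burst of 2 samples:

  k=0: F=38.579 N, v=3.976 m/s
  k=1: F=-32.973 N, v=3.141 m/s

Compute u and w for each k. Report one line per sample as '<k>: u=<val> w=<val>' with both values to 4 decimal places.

k=0: b·v=2.15×3.976=8.5484; √(2b)=2.0736; u=(8.5484+38.579)/2.0736=22.7269, w=(8.5484−38.579)/2.0736=-14.4820
k=1: b·v=2.15×3.141=6.7531; √(2b)=2.0736; u=(6.7531+(-32.973))/2.0736=-12.6443, w=(6.7531−(-32.973))/2.0736=19.1577

0: u=22.7269 w=-14.4820
1: u=-12.6443 w=19.1577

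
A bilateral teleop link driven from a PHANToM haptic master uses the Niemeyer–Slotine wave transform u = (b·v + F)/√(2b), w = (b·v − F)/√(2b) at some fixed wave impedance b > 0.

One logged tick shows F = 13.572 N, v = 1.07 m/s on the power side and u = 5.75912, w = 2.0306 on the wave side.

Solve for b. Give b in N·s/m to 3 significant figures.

b = 26.5 N·s/m

u + w = 7.7897;  u + w = √(2b)·v, so √(2b) = 7.7897/1.07 = 7.2801.
b = (√(2b))²/2 = 53.0000/2 = 26.5000.
(Check via u − w = 2F/√(2b): u − w = 3.7285, 2F/√(2b) = 3.7285.)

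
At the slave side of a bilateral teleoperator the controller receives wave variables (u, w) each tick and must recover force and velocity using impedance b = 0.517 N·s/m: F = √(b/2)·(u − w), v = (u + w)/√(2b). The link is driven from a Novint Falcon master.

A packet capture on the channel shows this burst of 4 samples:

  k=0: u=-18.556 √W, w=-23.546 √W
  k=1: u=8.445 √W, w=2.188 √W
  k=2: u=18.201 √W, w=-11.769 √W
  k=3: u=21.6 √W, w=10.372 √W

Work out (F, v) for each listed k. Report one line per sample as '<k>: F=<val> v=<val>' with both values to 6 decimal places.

k=0: u−w=4.990000, u+w=-42.102000; √(b/2)=0.508429, √(2b)=1.016858; F=0.508429×4.99=2.537060, v=-42.102000/1.016858=-41.404015
k=1: u−w=6.257000, u+w=10.633000; √(b/2)=0.508429, √(2b)=1.016858; F=0.508429×6.257=3.181240, v=10.633000/1.016858=10.456722
k=2: u−w=29.970000, u+w=6.432000; √(b/2)=0.508429, √(2b)=1.016858; F=0.508429×29.97=15.237616, v=6.432000/1.016858=6.325368
k=3: u−w=11.228000, u+w=31.972000; √(b/2)=0.508429, √(2b)=1.016858; F=0.508429×11.228=5.708640, v=31.972000/1.016858=31.441955

0: F=2.537060 v=-41.404015
1: F=3.181240 v=10.456722
2: F=15.237616 v=6.325368
3: F=5.708640 v=31.441955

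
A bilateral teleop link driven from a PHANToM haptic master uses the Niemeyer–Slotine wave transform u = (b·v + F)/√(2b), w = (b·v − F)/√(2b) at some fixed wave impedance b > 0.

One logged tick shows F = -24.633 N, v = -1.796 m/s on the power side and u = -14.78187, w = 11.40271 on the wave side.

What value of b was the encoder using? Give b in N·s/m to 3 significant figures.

b = 1.77 N·s/m

u + w = -3.37916;  u + w = √(2b)·v, so √(2b) = -3.37916/(-1.796) = 1.88149.
b = (√(2b))²/2 = 3.54001/2 = 1.77001.
(Check via u − w = 2F/√(2b): u − w = -26.18458, 2F/√(2b) = -26.18454.)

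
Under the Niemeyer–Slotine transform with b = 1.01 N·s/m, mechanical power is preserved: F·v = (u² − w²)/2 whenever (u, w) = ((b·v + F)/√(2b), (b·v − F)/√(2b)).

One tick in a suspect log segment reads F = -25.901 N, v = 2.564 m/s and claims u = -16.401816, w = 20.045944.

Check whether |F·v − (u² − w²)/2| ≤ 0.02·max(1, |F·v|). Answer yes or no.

yes

F·v = (-25.901)×2.564 = -66.410164 W.
(u² − w²)/2 = (269.019568 − 401.839871)/2 = -66.410151 W.
|Δ| = 0.000013;  2% of max(1, |F·v|) = 1.328203.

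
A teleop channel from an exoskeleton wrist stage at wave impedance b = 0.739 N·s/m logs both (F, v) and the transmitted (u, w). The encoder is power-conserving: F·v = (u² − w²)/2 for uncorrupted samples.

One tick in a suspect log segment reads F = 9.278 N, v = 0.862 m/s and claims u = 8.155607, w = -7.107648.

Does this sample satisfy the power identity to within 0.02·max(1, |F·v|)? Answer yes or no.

yes

F·v = 9.278×0.862 = 7.997636 W.
(u² − w²)/2 = (66.513926 − 50.518660)/2 = 7.997633 W.
|Δ| = 0.000003;  2% of max(1, |F·v|) = 0.159953.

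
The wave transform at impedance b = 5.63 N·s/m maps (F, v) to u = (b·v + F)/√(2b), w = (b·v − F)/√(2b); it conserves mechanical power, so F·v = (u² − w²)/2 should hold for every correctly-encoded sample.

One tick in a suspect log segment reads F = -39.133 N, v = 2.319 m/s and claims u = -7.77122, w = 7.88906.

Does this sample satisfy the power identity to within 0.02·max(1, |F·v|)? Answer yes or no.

no

F·v = (-39.133)×2.319 = -90.7494 W.
(u² − w²)/2 = (60.3919 − 62.2373)/2 = -0.9227 W.
|Δ| = 89.8267;  2% of max(1, |F·v|) = 1.8150.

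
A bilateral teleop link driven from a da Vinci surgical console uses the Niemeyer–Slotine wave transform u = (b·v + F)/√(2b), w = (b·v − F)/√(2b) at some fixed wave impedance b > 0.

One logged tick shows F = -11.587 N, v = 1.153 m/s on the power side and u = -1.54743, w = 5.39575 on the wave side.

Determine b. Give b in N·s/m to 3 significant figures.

u + w = 3.8483;  u + w = √(2b)·v, so √(2b) = 3.8483/1.153 = 3.3377.
b = (√(2b))²/2 = 11.1400/2 = 5.5700.
(Check via u − w = 2F/√(2b): u − w = -6.9432, 2F/√(2b) = -6.9432.)

b = 5.57 N·s/m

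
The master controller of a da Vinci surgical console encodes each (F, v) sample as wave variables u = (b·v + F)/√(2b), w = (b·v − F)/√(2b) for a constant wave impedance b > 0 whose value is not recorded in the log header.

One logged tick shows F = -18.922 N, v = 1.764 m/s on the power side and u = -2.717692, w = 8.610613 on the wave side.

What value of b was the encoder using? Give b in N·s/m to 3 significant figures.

b = 5.58 N·s/m

u + w = 5.892921;  u + w = √(2b)·v, so √(2b) = 5.892921/1.764 = 3.340658.
b = (√(2b))²/2 = 11.159997/2 = 5.579998.
(Check via u − w = 2F/√(2b): u − w = -11.328305, 2F/√(2b) = -11.328307.)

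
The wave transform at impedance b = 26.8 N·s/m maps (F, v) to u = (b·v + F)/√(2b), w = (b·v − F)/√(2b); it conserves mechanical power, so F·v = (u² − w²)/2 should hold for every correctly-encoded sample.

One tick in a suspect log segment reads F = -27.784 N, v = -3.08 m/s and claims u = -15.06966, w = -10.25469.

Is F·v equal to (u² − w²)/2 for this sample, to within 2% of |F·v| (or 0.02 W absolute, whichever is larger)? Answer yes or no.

no

F·v = (-27.784)×(-3.08) = 85.57472 W.
(u² − w²)/2 = (227.09465 − 105.15867)/2 = 60.96799 W.
|Δ| = 24.60673;  2% of max(1, |F·v|) = 1.71149.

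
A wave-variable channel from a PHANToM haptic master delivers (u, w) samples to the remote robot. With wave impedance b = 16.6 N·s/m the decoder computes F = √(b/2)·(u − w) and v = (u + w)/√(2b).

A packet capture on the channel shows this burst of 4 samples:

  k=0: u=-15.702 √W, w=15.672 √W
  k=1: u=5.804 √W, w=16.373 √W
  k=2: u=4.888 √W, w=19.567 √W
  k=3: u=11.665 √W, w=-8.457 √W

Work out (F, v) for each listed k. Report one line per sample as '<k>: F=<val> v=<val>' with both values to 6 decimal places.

k=0: u−w=-31.374000, u+w=-0.030000; √(b/2)=2.880972, √(2b)=5.761944; F=2.880972×(-31.374)=-90.387617, v=-0.030000/5.761944=-0.005207
k=1: u−w=-10.569000, u+w=22.177000; √(b/2)=2.880972, √(2b)=5.761944; F=2.880972×(-10.569)=-30.448994, v=22.177000/5.761944=3.848875
k=2: u−w=-14.679000, u+w=24.455000; √(b/2)=2.880972, √(2b)=5.761944; F=2.880972×(-14.679)=-42.289789, v=24.455000/5.761944=4.244227
k=3: u−w=20.122000, u+w=3.208000; √(b/2)=2.880972, √(2b)=5.761944; F=2.880972×20.122=57.970920, v=3.208000/5.761944=0.556757

0: F=-90.387617 v=-0.005207
1: F=-30.448994 v=3.848875
2: F=-42.289789 v=4.244227
3: F=57.970920 v=0.556757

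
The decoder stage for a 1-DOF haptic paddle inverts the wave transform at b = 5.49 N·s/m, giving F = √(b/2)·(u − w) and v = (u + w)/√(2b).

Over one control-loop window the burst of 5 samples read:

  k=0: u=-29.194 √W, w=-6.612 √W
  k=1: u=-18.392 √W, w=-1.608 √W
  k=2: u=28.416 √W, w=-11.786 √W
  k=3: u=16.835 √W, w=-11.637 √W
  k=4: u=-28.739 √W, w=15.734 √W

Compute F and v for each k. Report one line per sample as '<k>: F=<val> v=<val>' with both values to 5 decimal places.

k=0: u−w=-22.58200, u+w=-35.80600; √(b/2)=1.65680, √(2b)=3.31361; F=1.65680×(-22.582)=-37.41395, v=-35.80600/3.31361=-10.80574
k=1: u−w=-16.78400, u+w=-20.00000; √(b/2)=1.65680, √(2b)=3.31361; F=1.65680×(-16.784)=-27.80780, v=-20.00000/3.31361=-6.03572
k=2: u−w=40.20200, u+w=16.63000; √(b/2)=1.65680, √(2b)=3.31361; F=1.65680×40.202=66.60684, v=16.63000/3.31361=5.01870
k=3: u−w=28.47200, u+w=5.19800; √(b/2)=1.65680, √(2b)=3.31361; F=1.65680×28.472=47.17253, v=5.19800/3.31361=1.56868
k=4: u−w=-44.47300, u+w=-13.00500; √(b/2)=1.65680, √(2b)=3.31361; F=1.65680×(-44.473)=-73.68305, v=-13.00500/3.31361=-3.92472

0: F=-37.41395 v=-10.80574
1: F=-27.80780 v=-6.03572
2: F=66.60684 v=5.01870
3: F=47.17253 v=1.56868
4: F=-73.68305 v=-3.92472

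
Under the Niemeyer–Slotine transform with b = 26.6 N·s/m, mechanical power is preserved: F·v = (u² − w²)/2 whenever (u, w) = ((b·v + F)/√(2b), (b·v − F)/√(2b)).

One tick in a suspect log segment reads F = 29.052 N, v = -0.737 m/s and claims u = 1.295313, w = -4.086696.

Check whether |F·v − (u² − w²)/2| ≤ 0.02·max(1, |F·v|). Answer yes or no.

no

F·v = 29.052×(-0.737) = -21.411324 W.
(u² − w²)/2 = (1.677836 − 16.701084)/2 = -7.511624 W.
|Δ| = 13.899700;  2% of max(1, |F·v|) = 0.428226.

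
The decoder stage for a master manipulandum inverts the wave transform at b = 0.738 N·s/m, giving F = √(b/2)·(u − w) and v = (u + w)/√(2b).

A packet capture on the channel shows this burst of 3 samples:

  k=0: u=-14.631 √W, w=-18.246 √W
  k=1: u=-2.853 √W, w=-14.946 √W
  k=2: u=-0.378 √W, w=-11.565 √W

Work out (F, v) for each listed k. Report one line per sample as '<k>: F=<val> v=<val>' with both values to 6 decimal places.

0: F=2.195945 v=-27.061322
1: F=7.345938 v=-14.650499
2: F=6.795585 v=-9.830379

k=0: u−w=3.615000, u+w=-32.877000; √(b/2)=0.607454, √(2b)=1.214907; F=0.607454×3.615=2.195945, v=-32.877000/1.214907=-27.061322
k=1: u−w=12.093000, u+w=-17.799000; √(b/2)=0.607454, √(2b)=1.214907; F=0.607454×12.093=7.345938, v=-17.799000/1.214907=-14.650499
k=2: u−w=11.187000, u+w=-11.943000; √(b/2)=0.607454, √(2b)=1.214907; F=0.607454×11.187=6.795585, v=-11.943000/1.214907=-9.830379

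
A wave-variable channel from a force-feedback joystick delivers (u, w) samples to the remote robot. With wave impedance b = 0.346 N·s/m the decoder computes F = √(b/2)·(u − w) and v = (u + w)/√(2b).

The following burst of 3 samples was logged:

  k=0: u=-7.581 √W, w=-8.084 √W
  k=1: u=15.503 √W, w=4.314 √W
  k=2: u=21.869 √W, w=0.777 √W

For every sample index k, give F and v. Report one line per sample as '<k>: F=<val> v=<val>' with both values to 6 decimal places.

0: F=0.209214 v=-18.831172
1: F=4.653871 v=23.822364
2: F=8.772852 v=27.223155

k=0: u−w=0.503000, u+w=-15.665000; √(b/2)=0.415933, √(2b)=0.831865; F=0.415933×0.503=0.209214, v=-15.665000/0.831865=-18.831172
k=1: u−w=11.189000, u+w=19.817000; √(b/2)=0.415933, √(2b)=0.831865; F=0.415933×11.189=4.653871, v=19.817000/0.831865=23.822364
k=2: u−w=21.092000, u+w=22.646000; √(b/2)=0.415933, √(2b)=0.831865; F=0.415933×21.092=8.772852, v=22.646000/0.831865=27.223155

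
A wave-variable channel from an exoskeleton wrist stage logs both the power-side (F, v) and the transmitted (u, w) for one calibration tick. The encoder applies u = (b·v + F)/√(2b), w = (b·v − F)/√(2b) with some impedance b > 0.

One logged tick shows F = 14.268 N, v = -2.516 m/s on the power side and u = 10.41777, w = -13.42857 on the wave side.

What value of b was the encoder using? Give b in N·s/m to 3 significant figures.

b = 0.716 N·s/m

u + w = -3.01080;  u + w = √(2b)·v, so √(2b) = -3.01080/(-2.516) = 1.19666.
b = (√(2b))²/2 = 1.43200/2 = 0.71600.
(Check via u − w = 2F/√(2b): u − w = 23.84634, 2F/√(2b) = 23.84635.)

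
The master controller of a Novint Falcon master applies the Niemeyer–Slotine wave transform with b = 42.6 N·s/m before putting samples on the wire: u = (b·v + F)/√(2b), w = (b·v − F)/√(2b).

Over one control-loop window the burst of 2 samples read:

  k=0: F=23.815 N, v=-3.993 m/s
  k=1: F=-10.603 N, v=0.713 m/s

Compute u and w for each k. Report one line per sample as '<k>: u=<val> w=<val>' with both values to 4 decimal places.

0: u=-15.8484 w=-21.0085
1: u=2.1419 w=4.4393

k=0: b·v=42.6×(-3.993)=-170.1018; √(2b)=9.2304; u=(-170.1018+23.815)/9.2304=-15.8484, w=(-170.1018−23.815)/9.2304=-21.0085
k=1: b·v=42.6×0.713=30.3738; √(2b)=9.2304; u=(30.3738+(-10.603))/9.2304=2.1419, w=(30.3738−(-10.603))/9.2304=4.4393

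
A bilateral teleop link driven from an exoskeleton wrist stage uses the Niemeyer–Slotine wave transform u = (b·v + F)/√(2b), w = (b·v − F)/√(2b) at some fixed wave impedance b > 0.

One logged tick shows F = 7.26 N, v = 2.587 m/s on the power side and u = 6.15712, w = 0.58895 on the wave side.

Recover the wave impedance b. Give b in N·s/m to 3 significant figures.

b = 3.4 N·s/m

u + w = 6.74607;  u + w = √(2b)·v, so √(2b) = 6.74607/2.587 = 2.60768.
b = (√(2b))²/2 = 6.80000/2 = 3.40000.
(Check via u − w = 2F/√(2b): u − w = 5.56817, 2F/√(2b) = 5.56817.)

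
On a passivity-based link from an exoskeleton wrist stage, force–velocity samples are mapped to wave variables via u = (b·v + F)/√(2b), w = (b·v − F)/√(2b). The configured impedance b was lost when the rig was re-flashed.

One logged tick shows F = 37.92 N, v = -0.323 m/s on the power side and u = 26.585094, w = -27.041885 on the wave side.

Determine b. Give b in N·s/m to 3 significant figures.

b = 1 N·s/m

u + w = -0.456791;  u + w = √(2b)·v, so √(2b) = -0.456791/(-0.323) = 1.414214.
b = (√(2b))²/2 = 2.000000/2 = 1.000000.
(Check via u − w = 2F/√(2b): u − w = 53.626979, 2F/√(2b) = 53.626976.)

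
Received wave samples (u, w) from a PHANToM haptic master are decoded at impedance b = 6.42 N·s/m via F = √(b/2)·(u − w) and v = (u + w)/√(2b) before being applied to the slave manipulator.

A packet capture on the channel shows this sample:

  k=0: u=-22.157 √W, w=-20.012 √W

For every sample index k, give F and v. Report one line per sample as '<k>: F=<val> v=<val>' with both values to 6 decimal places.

0: F=-3.843083 v=-11.768220

k=0: u−w=-2.145000, u+w=-42.169000; √(b/2)=1.791647, √(2b)=3.583295; F=1.791647×(-2.145)=-3.843083, v=-42.169000/3.583295=-11.768220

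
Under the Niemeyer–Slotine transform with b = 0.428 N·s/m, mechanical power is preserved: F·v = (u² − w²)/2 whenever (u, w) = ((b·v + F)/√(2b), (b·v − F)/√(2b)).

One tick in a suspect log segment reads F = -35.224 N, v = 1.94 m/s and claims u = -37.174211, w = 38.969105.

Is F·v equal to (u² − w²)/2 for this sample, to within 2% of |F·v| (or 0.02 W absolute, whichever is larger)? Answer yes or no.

F·v = (-35.224)×1.94 = -68.334560 W.
(u² − w²)/2 = (1381.921963 − 1518.591145)/2 = -68.334591 W.
|Δ| = 0.000031;  2% of max(1, |F·v|) = 1.366691.

yes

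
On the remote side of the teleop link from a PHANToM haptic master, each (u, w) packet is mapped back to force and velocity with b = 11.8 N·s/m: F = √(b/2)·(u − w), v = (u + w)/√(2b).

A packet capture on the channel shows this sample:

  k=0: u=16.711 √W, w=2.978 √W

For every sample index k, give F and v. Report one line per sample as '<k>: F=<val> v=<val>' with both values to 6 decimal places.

k=0: u−w=13.733000, u+w=19.689000; √(b/2)=2.428992, √(2b)=4.857983; F=2.428992×13.733=33.357341, v=19.689000/4.857983=4.052917

0: F=33.357341 v=4.052917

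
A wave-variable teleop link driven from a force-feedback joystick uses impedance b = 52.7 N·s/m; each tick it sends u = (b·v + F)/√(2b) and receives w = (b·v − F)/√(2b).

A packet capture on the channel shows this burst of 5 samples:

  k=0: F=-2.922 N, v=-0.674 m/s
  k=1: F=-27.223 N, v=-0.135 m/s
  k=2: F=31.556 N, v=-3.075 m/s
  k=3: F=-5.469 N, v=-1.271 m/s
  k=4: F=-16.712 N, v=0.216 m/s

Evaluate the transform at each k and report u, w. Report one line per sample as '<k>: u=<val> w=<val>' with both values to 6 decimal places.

k=0: b·v=52.7×(-0.674)=-35.519800; √(2b)=10.266450; u=(-35.519800+(-2.922))/10.266450=-3.744410, w=(-35.519800−(-2.922))/10.266450=-3.175177
k=1: b·v=52.7×(-0.135)=-7.114500; √(2b)=10.266450; u=(-7.114500+(-27.223))/10.266450=-3.344632, w=(-7.114500−(-27.223))/10.266450=1.958661
k=2: b·v=52.7×(-3.075)=-162.052500; √(2b)=10.266450; u=(-162.052500+31.556)/10.266450=-12.710966, w=(-162.052500−31.556)/10.266450=-18.858368
k=3: b·v=52.7×(-1.271)=-66.981700; √(2b)=10.266450; u=(-66.981700+(-5.469))/10.266450=-7.057035, w=(-66.981700−(-5.469))/10.266450=-5.991623
k=4: b·v=52.7×0.216=11.383200; √(2b)=10.266450; u=(11.383200+(-16.712))/10.266450=-0.519050, w=(11.383200−(-16.712))/10.266450=2.736603

0: u=-3.744410 w=-3.175177
1: u=-3.344632 w=1.958661
2: u=-12.710966 w=-18.858368
3: u=-7.057035 w=-5.991623
4: u=-0.519050 w=2.736603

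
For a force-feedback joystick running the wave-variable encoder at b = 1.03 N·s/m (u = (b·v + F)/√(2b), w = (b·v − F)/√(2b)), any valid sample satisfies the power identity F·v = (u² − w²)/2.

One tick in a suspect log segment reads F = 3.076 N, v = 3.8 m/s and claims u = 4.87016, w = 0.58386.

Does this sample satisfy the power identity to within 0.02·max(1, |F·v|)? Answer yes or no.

yes

F·v = 3.076×3.8 = 11.68880 W.
(u² − w²)/2 = (23.71846 − 0.34089)/2 = 11.68878 W.
|Δ| = 0.00002;  2% of max(1, |F·v|) = 0.23378.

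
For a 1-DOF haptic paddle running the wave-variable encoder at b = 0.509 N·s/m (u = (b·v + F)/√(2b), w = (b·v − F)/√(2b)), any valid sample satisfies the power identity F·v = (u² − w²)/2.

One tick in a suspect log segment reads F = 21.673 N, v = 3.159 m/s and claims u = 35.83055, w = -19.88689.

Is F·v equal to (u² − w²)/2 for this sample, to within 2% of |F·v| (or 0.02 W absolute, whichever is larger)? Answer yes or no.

no

F·v = 21.673×3.159 = 68.4650 W.
(u² − w²)/2 = (1283.8283 − 395.4884)/2 = 444.1700 W.
|Δ| = 375.7050;  2% of max(1, |F·v|) = 1.3693.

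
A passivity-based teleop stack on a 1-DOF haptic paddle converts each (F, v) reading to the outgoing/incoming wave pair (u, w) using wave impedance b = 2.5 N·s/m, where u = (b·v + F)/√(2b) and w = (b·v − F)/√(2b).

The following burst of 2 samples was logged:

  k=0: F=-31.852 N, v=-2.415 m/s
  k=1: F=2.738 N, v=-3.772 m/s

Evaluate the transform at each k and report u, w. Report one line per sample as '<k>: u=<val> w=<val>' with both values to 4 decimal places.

k=0: b·v=2.5×(-2.415)=-6.0375; √(2b)=2.2361; u=(-6.0375+(-31.852))/2.2361=-16.9447, w=(-6.0375−(-31.852))/2.2361=11.5446
k=1: b·v=2.5×(-3.772)=-9.4300; √(2b)=2.2361; u=(-9.4300+2.738)/2.2361=-2.9928, w=(-9.4300−2.738)/2.2361=-5.4417

0: u=-16.9447 w=11.5446
1: u=-2.9928 w=-5.4417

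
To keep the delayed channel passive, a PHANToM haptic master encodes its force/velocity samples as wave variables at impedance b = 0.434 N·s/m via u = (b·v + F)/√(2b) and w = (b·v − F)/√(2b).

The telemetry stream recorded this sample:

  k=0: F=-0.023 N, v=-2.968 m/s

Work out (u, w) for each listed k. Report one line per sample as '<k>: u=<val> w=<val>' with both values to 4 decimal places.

0: u=-1.4073 w=-1.3579

k=0: b·v=0.434×(-2.968)=-1.2881; √(2b)=0.9317; u=(-1.2881+(-0.023))/0.9317=-1.4073, w=(-1.2881−(-0.023))/0.9317=-1.3579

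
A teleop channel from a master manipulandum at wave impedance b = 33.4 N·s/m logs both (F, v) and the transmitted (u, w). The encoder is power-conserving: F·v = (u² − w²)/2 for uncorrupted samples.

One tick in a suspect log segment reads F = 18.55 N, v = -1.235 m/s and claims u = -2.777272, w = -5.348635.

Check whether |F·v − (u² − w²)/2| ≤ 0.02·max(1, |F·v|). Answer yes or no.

no

F·v = 18.55×(-1.235) = -22.909250 W.
(u² − w²)/2 = (7.713240 − 28.607896)/2 = -10.447328 W.
|Δ| = 12.461922;  2% of max(1, |F·v|) = 0.458185.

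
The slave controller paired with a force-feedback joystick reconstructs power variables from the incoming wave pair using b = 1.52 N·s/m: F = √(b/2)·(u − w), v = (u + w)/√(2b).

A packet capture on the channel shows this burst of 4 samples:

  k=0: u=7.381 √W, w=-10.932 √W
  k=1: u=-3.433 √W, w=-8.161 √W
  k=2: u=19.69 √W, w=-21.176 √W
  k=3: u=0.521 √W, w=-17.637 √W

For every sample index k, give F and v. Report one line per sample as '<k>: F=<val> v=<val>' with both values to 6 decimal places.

0: F=15.964903 v=-2.036638
1: F=4.121775 v=-6.649615
2: F=35.626153 v=-0.852279
3: F=15.829777 v=-9.816699

k=0: u−w=18.313000, u+w=-3.551000; √(b/2)=0.871780, √(2b)=1.743560; F=0.871780×18.313=15.964903, v=-3.551000/1.743560=-2.036638
k=1: u−w=4.728000, u+w=-11.594000; √(b/2)=0.871780, √(2b)=1.743560; F=0.871780×4.728=4.121775, v=-11.594000/1.743560=-6.649615
k=2: u−w=40.866000, u+w=-1.486000; √(b/2)=0.871780, √(2b)=1.743560; F=0.871780×40.866=35.626153, v=-1.486000/1.743560=-0.852279
k=3: u−w=18.158000, u+w=-17.116000; √(b/2)=0.871780, √(2b)=1.743560; F=0.871780×18.158=15.829777, v=-17.116000/1.743560=-9.816699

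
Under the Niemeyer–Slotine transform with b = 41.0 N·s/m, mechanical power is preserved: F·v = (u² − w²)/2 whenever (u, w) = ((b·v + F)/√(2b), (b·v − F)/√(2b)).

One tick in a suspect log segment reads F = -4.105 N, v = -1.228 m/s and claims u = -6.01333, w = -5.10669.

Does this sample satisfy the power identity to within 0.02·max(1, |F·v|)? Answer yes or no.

F·v = (-4.105)×(-1.228) = 5.04094 W.
(u² − w²)/2 = (36.16014 − 26.07828)/2 = 5.04093 W.
|Δ| = 0.00001;  2% of max(1, |F·v|) = 0.10082.

yes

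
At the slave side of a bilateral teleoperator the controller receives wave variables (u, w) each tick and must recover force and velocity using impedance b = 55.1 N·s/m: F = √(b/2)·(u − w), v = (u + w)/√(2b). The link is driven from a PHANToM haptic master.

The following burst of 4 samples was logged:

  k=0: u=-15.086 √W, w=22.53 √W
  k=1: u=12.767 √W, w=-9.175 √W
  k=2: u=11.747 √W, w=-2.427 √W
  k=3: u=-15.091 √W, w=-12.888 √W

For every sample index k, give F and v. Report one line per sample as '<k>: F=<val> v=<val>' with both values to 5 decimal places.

k=0: u−w=-37.61600, u+w=7.44400; √(b/2)=5.24881, √(2b)=10.49762; F=5.24881×(-37.616)=-197.43921, v=7.44400/10.49762=0.70911
k=1: u−w=21.94200, u+w=3.59200; √(b/2)=5.24881, √(2b)=10.49762; F=5.24881×21.942=115.16938, v=3.59200/10.49762=0.34217
k=2: u−w=14.17400, u+w=9.32000; √(b/2)=5.24881, √(2b)=10.49762; F=5.24881×14.174=74.39662, v=9.32000/10.49762=0.88782
k=3: u−w=-2.20300, u+w=-27.97900; √(b/2)=5.24881, √(2b)=10.49762; F=5.24881×(-2.203)=-11.56313, v=-27.97900/10.49762=-2.66527

0: F=-197.43921 v=0.70911
1: F=115.16938 v=0.34217
2: F=74.39662 v=0.88782
3: F=-11.56313 v=-2.66527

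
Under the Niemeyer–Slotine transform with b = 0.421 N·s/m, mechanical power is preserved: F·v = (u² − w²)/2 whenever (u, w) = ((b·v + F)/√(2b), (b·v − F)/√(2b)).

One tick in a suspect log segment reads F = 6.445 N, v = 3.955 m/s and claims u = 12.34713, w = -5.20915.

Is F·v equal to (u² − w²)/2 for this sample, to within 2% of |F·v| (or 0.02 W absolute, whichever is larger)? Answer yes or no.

F·v = 6.445×3.955 = 25.48998 W.
(u² − w²)/2 = (152.45162 − 27.13524)/2 = 62.65819 W.
|Δ| = 37.16821;  2% of max(1, |F·v|) = 0.50980.

no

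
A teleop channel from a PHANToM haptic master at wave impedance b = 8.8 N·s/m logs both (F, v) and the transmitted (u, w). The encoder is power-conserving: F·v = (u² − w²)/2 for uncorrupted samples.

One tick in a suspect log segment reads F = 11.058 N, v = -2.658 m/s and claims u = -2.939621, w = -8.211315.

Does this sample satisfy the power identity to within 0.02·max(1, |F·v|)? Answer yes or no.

F·v = 11.058×(-2.658) = -29.392164 W.
(u² − w²)/2 = (8.641372 − 67.425694)/2 = -29.392161 W.
|Δ| = 0.000003;  2% of max(1, |F·v|) = 0.587843.

yes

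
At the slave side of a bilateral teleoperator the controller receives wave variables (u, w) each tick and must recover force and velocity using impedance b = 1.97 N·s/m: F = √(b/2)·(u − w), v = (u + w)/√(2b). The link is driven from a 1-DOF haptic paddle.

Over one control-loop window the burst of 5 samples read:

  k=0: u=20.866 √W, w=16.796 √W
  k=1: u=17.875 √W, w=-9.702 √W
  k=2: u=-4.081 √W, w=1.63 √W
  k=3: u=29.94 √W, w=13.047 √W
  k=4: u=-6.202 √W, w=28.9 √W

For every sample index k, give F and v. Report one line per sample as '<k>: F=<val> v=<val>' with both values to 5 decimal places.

0: F=4.03936 v=18.97384
1: F=27.36939 v=4.11750
2: F=-5.66801 v=-1.23480
3: F=16.76582 v=21.65654
4: F=-34.83774 v=11.43509

k=0: u−w=4.07000, u+w=37.66200; √(b/2)=0.99247, √(2b)=1.98494; F=0.99247×4.07=4.03936, v=37.66200/1.98494=18.97384
k=1: u−w=27.57700, u+w=8.17300; √(b/2)=0.99247, √(2b)=1.98494; F=0.99247×27.577=27.36939, v=8.17300/1.98494=4.11750
k=2: u−w=-5.71100, u+w=-2.45100; √(b/2)=0.99247, √(2b)=1.98494; F=0.99247×(-5.711)=-5.66801, v=-2.45100/1.98494=-1.23480
k=3: u−w=16.89300, u+w=42.98700; √(b/2)=0.99247, √(2b)=1.98494; F=0.99247×16.893=16.76582, v=42.98700/1.98494=21.65654
k=4: u−w=-35.10200, u+w=22.69800; √(b/2)=0.99247, √(2b)=1.98494; F=0.99247×(-35.102)=-34.83774, v=22.69800/1.98494=11.43509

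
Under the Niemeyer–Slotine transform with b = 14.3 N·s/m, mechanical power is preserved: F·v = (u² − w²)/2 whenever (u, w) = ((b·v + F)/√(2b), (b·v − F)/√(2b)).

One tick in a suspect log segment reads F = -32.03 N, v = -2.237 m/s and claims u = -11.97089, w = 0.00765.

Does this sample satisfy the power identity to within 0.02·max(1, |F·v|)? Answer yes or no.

F·v = (-32.03)×(-2.237) = 71.65111 W.
(u² − w²)/2 = (143.30221 − 0.00006)/2 = 71.65107 W.
|Δ| = 0.00004;  2% of max(1, |F·v|) = 1.43302.

yes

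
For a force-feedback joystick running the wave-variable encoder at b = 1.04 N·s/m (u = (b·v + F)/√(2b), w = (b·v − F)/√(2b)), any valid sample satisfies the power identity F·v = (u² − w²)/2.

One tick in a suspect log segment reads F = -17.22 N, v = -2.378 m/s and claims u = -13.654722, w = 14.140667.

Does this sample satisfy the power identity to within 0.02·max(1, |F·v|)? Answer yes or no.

F·v = (-17.22)×(-2.378) = 40.949160 W.
(u² − w²)/2 = (186.451433 − 199.958463)/2 = -6.753515 W.
|Δ| = 47.702675;  2% of max(1, |F·v|) = 0.818983.

no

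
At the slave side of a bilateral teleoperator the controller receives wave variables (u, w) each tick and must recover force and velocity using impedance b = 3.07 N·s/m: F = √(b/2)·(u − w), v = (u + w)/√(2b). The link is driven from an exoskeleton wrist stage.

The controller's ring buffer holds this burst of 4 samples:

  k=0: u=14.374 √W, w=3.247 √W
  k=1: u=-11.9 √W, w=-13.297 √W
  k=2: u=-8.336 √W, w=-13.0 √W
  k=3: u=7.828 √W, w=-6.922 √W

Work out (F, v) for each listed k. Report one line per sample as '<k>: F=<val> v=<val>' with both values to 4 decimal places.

0: F=13.7858 v=7.1113
1: F=1.7308 v=-10.1687
2: F=5.7785 v=-8.6105
3: F=18.2745 v=0.3656

k=0: u−w=11.1270, u+w=17.6210; √(b/2)=1.2390, √(2b)=2.4779; F=1.2390×11.127=13.7858, v=17.6210/2.4779=7.1113
k=1: u−w=1.3970, u+w=-25.1970; √(b/2)=1.2390, √(2b)=2.4779; F=1.2390×1.397=1.7308, v=-25.1970/2.4779=-10.1687
k=2: u−w=4.6640, u+w=-21.3360; √(b/2)=1.2390, √(2b)=2.4779; F=1.2390×4.664=5.7785, v=-21.3360/2.4779=-8.6105
k=3: u−w=14.7500, u+w=0.9060; √(b/2)=1.2390, √(2b)=2.4779; F=1.2390×14.75=18.2745, v=0.9060/2.4779=0.3656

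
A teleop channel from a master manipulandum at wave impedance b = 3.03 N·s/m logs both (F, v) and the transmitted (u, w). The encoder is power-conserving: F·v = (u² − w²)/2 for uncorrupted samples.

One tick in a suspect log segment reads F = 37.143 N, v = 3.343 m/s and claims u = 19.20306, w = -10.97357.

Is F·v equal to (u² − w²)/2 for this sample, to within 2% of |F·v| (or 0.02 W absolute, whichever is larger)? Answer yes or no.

F·v = 37.143×3.343 = 124.1690 W.
(u² − w²)/2 = (368.7575 − 120.4192)/2 = 124.1691 W.
|Δ| = 0.0001;  2% of max(1, |F·v|) = 2.4834.

yes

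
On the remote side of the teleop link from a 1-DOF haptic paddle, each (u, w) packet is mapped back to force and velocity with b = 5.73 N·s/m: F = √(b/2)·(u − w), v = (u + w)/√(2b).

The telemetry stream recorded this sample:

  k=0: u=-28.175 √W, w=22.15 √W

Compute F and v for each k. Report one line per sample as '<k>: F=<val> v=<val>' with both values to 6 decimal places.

k=0: u−w=-50.325000, u+w=-6.025000; √(b/2)=1.692631, √(2b)=3.385262; F=1.692631×(-50.325)=-85.181660, v=-6.025000/3.385262=-1.779774

0: F=-85.181660 v=-1.779774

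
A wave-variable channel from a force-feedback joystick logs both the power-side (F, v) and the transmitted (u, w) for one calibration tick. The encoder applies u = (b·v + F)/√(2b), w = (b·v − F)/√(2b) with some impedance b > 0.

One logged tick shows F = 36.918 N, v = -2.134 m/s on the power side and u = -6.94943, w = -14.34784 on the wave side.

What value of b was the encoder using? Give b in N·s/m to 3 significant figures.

b = 49.8 N·s/m

u + w = -21.29727;  u + w = √(2b)·v, so √(2b) = -21.29727/(-2.134) = 9.97998.
b = (√(2b))²/2 = 99.59993/2 = 49.79997.
(Check via u − w = 2F/√(2b): u − w = 7.39841, 2F/√(2b) = 7.39841.)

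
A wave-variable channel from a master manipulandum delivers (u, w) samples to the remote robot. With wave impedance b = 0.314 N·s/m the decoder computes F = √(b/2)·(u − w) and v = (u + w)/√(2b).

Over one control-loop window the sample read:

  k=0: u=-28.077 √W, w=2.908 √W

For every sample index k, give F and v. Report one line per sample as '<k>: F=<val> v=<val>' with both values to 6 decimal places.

k=0: u−w=-30.985000, u+w=-25.169000; √(b/2)=0.396232, √(2b)=0.792465; F=0.396232×(-30.985)=-12.277256, v=-25.169000/0.792465=-31.760413

0: F=-12.277256 v=-31.760413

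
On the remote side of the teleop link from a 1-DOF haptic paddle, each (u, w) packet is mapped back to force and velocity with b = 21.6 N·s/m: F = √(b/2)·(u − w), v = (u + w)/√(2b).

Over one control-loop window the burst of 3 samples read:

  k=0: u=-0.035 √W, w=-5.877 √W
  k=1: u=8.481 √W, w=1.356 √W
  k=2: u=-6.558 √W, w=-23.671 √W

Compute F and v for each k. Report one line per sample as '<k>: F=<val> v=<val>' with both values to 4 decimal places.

0: F=19.1988 v=-0.8995
1: F=23.4151 v=1.4967
2: F=56.2391 v=-4.5992

k=0: u−w=5.8420, u+w=-5.9120; √(b/2)=3.2863, √(2b)=6.5727; F=3.2863×5.842=19.1988, v=-5.9120/6.5727=-0.8995
k=1: u−w=7.1250, u+w=9.8370; √(b/2)=3.2863, √(2b)=6.5727; F=3.2863×7.125=23.4151, v=9.8370/6.5727=1.4967
k=2: u−w=17.1130, u+w=-30.2290; √(b/2)=3.2863, √(2b)=6.5727; F=3.2863×17.113=56.2391, v=-30.2290/6.5727=-4.5992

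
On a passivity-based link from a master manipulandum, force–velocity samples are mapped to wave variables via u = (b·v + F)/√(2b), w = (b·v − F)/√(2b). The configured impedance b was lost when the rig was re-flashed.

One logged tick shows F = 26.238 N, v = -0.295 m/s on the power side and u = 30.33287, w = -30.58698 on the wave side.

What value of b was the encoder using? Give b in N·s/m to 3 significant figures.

u + w = -0.2541;  u + w = √(2b)·v, so √(2b) = -0.2541/(-0.295) = 0.8614.
b = (√(2b))²/2 = 0.7420/2 = 0.3710.
(Check via u − w = 2F/√(2b): u − w = 60.9198, 2F/√(2b) = 60.9202.)

b = 0.371 N·s/m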